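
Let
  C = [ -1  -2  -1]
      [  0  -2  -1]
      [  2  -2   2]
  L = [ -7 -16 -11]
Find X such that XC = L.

X = [[5, 4, -1]]

Right-multiplying both sides by C⁻¹ gives X = LC⁻¹.
C has determinant 6; C⁻¹ = [[-1, 1, 0], [-1/3, 0, -1/6], [2/3, -1, 1/3]].
X = LC⁻¹ = [[-7, -16, -11]] · [[-1, 1, 0], [-1/3, 0, -1/6], [2/3, -1, 1/3]] = [[5, 4, -1]].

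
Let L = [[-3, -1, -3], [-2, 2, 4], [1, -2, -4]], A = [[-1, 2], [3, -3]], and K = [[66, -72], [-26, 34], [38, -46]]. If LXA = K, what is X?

X = [[0, -4], [0, -5], [2, -1]]

Left-multiply by L⁻¹ and right-multiply by A⁻¹: X = L⁻¹KA⁻¹.
det L = -2, so L⁻¹ = [[0, -1, -1], [2, -15/2, -9], [-1, 7/2, 4]].
A has determinant -3; A⁻¹ = [[1, 2/3], [1, 1/3]].
L⁻¹K = [[-12, 12], [-15, 15], [-5, 7]].
X = (L⁻¹K)A⁻¹ = [[0, -4], [0, -5], [2, -1]].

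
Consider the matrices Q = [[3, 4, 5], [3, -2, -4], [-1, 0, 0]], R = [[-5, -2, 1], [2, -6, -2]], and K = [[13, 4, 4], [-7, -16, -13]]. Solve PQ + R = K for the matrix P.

P = [[3, 3, 0], [-3, -1, -3]]

PQ = K − R = [[18, 6, 3], [-9, -10, -11]].
Right-multiplying both sides by Q⁻¹ gives P = (K − R)Q⁻¹.
Q has determinant 6; Q⁻¹ = [[0, 0, -1], [2/3, 5/6, 9/2], [-1/3, -2/3, -3]].
P = (K − R)Q⁻¹ = [[3, 3, 0], [-3, -1, -3]].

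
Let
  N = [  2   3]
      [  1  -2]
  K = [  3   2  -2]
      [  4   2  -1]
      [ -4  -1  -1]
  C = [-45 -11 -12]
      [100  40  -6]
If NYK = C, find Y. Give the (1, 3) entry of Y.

Left-multiply by N⁻¹ and right-multiply by K⁻¹: Y = N⁻¹CK⁻¹.
N has determinant -7; N⁻¹ = [[2/7, 3/7], [1/7, -2/7]].
det K = -1, so K⁻¹ = [[3, -4, -2], [-8, 11, 5], [-4, 5, 2]].
N⁻¹C = [[30, 14, -6], [-35, -13, 0]].
Y = (N⁻¹C)K⁻¹ = [[2, 4, -2], [-1, -3, 5]].

-2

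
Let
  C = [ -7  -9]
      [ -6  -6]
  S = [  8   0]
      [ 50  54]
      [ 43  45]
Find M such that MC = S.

C is on the right of M, so right-multiply by C⁻¹: M = SC⁻¹.
det C = -12; the adjugate gives C⁻¹ = [[1/2, -3/4], [-1/2, 7/12]].
M = SC⁻¹ = [[8, 0], [50, 54], [43, 45]] · [[1/2, -3/4], [-1/2, 7/12]] = [[4, -6], [-2, -6], [-1, -6]].

M = [[4, -6], [-2, -6], [-1, -6]]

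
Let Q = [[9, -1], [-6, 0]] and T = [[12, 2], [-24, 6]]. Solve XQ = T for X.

Right-multiplying both sides by Q⁻¹ gives X = TQ⁻¹.
Q has determinant -6; Q⁻¹ = [[0, -1/6], [-1, -3/2]].
X = TQ⁻¹ = [[12, 2], [-24, 6]] · [[0, -1/6], [-1, -3/2]] = [[-2, -5], [-6, -5]].

X = [[-2, -5], [-6, -5]]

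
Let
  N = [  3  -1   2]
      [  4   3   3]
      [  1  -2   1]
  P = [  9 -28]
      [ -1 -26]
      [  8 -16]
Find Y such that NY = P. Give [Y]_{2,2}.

N is on the left of Y, so left-multiply by N⁻¹: Y = N⁻¹P.
N has determinant 6; N⁻¹ = [[3/2, -1/2, -3/2], [-1/6, 1/6, -1/6], [-11/6, 5/6, 13/6]].
Y = N⁻¹P = [[3/2, -1/2, -3/2], [-1/6, 1/6, -1/6], [-11/6, 5/6, 13/6]] · [[9, -28], [-1, -26], [8, -16]] = [[2, -5], [-3, 3], [0, -5]].

3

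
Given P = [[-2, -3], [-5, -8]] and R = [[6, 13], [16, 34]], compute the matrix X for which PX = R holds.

P is on the left of X, so left-multiply by P⁻¹: X = P⁻¹R.
det P = 1, so P⁻¹ = [[-8, 3], [5, -2]].
X = P⁻¹R = [[-8, 3], [5, -2]] · [[6, 13], [16, 34]] = [[0, -2], [-2, -3]].

X = [[0, -2], [-2, -3]]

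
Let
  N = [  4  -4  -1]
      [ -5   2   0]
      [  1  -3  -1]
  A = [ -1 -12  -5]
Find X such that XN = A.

X = [[3, 3, 2]]

N is on the right of X, so right-multiply by N⁻¹: X = AN⁻¹.
N has determinant -1; N⁻¹ = [[2, 1, -2], [5, 3, -5], [-13, -8, 12]].
X = AN⁻¹ = [[-1, -12, -5]] · [[2, 1, -2], [5, 3, -5], [-13, -8, 12]] = [[3, 3, 2]].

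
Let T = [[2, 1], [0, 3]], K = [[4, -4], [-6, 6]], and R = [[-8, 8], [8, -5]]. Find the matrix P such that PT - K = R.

PT = R + K = [[-4, 4], [2, 1]].
Right-multiplying both sides by T⁻¹ gives P = (R + K)T⁻¹.
det T = 6; the adjugate gives T⁻¹ = [[1/2, -1/6], [0, 1/3]].
P = (R + K)T⁻¹ = [[-2, 2], [1, 0]].

P = [[-2, 2], [1, 0]]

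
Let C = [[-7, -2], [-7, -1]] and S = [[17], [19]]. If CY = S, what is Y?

Since C multiplies Y on the left, Y = C⁻¹S.
det C = -7; the adjugate gives C⁻¹ = [[1/7, -2/7], [-1, 1]].
Y = C⁻¹S = [[1/7, -2/7], [-1, 1]] · [[17], [19]] = [[-3], [2]].

Y = [[-3], [2]]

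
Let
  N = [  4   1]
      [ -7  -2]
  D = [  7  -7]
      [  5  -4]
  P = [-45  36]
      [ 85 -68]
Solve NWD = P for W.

W = [[0, -1], [0, -5]]

Isolating W: multiply by N⁻¹ from the left and D⁻¹ from the right, so W = N⁻¹PD⁻¹.
det N = -1, so N⁻¹ = [[2, 1], [-7, -4]].
D has determinant 7; D⁻¹ = [[-4/7, 1], [-5/7, 1]].
N⁻¹P = [[-5, 4], [-25, 20]].
W = (N⁻¹P)D⁻¹ = [[0, -1], [0, -5]].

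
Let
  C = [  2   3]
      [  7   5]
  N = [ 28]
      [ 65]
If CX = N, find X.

X = [[5], [6]]

Since C multiplies X on the left, X = C⁻¹N.
det C = -11, so C⁻¹ = [[-5/11, 3/11], [7/11, -2/11]].
X = C⁻¹N = [[-5/11, 3/11], [7/11, -2/11]] · [[28], [65]] = [[5], [6]].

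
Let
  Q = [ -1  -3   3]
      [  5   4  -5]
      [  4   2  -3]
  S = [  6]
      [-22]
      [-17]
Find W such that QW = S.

Since Q multiplies W on the left, W = Q⁻¹S.
det Q = -1; the adjugate gives Q⁻¹ = [[2, 3, -3], [5, 9, -10], [6, 10, -11]].
W = Q⁻¹S = [[2, 3, -3], [5, 9, -10], [6, 10, -11]] · [[6], [-22], [-17]] = [[-3], [2], [3]].

W = [[-3], [2], [3]]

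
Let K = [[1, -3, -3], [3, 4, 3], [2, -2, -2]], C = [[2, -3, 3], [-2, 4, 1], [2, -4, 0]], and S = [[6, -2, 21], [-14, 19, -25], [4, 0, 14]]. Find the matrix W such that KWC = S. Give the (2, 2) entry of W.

5

Left-multiply by K⁻¹ and right-multiply by C⁻¹: W = K⁻¹SC⁻¹.
det K = 4; the adjugate gives K⁻¹ = [[-1/2, 0, 3/4], [3, 1, -3], [-7/2, -1, 13/4]].
det C = 2; the adjugate gives C⁻¹ = [[2, -6, -15/2], [1, -3, -4], [0, 1, 1]].
K⁻¹S = [[0, 1, 0], [-8, 13, -4], [6, -12, -3]].
W = (K⁻¹S)C⁻¹ = [[1, -3, -4], [-3, 5, 4], [0, -3, 0]].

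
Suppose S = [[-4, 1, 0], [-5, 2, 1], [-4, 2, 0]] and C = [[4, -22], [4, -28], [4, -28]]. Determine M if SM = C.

S is on the left of M, so left-multiply by S⁻¹: M = S⁻¹C.
S has determinant 4; S⁻¹ = [[-1/2, 0, 1/4], [-1, 0, 1], [-1/2, 1, -3/4]].
M = S⁻¹C = [[-1/2, 0, 1/4], [-1, 0, 1], [-1/2, 1, -3/4]] · [[4, -22], [4, -28], [4, -28]] = [[-1, 4], [0, -6], [-1, 4]].

M = [[-1, 4], [0, -6], [-1, 4]]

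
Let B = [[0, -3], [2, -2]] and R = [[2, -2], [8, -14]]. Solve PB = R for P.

Right-multiplying both sides by B⁻¹ gives P = RB⁻¹.
det B = 6, so B⁻¹ = [[-1/3, 1/2], [-1/3, 0]].
P = RB⁻¹ = [[2, -2], [8, -14]] · [[-1/3, 1/2], [-1/3, 0]] = [[0, 1], [2, 4]].

P = [[0, 1], [2, 4]]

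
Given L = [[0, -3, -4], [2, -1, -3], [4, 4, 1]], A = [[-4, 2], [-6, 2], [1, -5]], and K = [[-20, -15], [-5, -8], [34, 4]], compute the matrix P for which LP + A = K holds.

P = [[4, 2], [4, -1], [1, 5]]

LP = K − A = [[-16, -17], [1, -10], [33, 9]].
L is on the left of P, so left-multiply by L⁻¹: P = L⁻¹(K − A).
det L = -6; the adjugate gives L⁻¹ = [[-11/6, 13/6, -5/6], [7/3, -8/3, 4/3], [-2, 2, -1]].
P = L⁻¹(K − A) = [[4, 2], [4, -1], [1, 5]].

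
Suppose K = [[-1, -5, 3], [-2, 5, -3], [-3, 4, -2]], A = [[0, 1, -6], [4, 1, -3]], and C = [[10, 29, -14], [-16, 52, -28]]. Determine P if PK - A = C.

PK = C + A = [[10, 30, -20], [-12, 53, -31]].
Right-multiplying both sides by K⁻¹ gives P = (C + A)K⁻¹.
K has determinant -6; K⁻¹ = [[-1/3, -1/3, 0], [-5/6, -11/6, 3/2], [-7/6, -19/6, 5/2]].
P = (C + A)K⁻¹ = [[-5, 5, -5], [-4, 5, 2]].

P = [[-5, 5, -5], [-4, 5, 2]]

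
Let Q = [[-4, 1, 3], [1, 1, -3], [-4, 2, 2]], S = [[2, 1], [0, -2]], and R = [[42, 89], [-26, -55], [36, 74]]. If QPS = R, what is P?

Left-multiply by Q⁻¹ and right-multiply by S⁻¹: P = Q⁻¹RS⁻¹.
det Q = -4, so Q⁻¹ = [[-2, -1, 3/2], [-5/2, -1, 9/4], [-3/2, -1, 5/4]].
det S = -4, so S⁻¹ = [[1/2, 1/4], [0, -1/2]].
Q⁻¹R = [[-4, -12], [2, -1], [8, 14]].
P = (Q⁻¹R)S⁻¹ = [[-2, 5], [1, 1], [4, -5]].

P = [[-2, 5], [1, 1], [4, -5]]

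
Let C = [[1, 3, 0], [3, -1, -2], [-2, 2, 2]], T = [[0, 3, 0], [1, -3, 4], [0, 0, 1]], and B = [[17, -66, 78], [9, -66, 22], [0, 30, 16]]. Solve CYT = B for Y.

Y = [[-2, 5, -2], [-1, 4, 4], [4, 1, 2]]

Isolating Y: multiply by C⁻¹ from the left and T⁻¹ from the right, so Y = C⁻¹BT⁻¹.
det C = -4, so C⁻¹ = [[-1/2, 3/2, 3/2], [1/2, -1/2, -1/2], [-1, 2, 5/2]].
T has determinant -3; T⁻¹ = [[1, 1, -4], [1/3, 0, 0], [0, 0, 1]].
C⁻¹B = [[5, -21, 18], [4, -15, 20], [1, 9, 6]].
Y = (C⁻¹B)T⁻¹ = [[-2, 5, -2], [-1, 4, 4], [4, 1, 2]].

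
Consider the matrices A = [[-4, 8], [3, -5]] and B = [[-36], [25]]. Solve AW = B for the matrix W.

W = [[5], [-2]]

A is on the left of W, so left-multiply by A⁻¹: W = A⁻¹B.
det A = -4; the adjugate gives A⁻¹ = [[5/4, 2], [3/4, 1]].
W = A⁻¹B = [[5/4, 2], [3/4, 1]] · [[-36], [25]] = [[5], [-2]].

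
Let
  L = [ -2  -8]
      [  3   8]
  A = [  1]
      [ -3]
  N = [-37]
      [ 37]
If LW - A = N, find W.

LW = N + A = [[-36], [34]].
Left-multiplying both sides by L⁻¹ gives W = L⁻¹(N + A).
L has determinant 8; L⁻¹ = [[1, 1], [-3/8, -1/4]].
W = L⁻¹(N + A) = [[-2], [5]].

W = [[-2], [5]]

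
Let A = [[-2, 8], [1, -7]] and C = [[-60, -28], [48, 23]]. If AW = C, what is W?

Left-multiplying both sides by A⁻¹ gives W = A⁻¹C.
A has determinant 6; A⁻¹ = [[-7/6, -4/3], [-1/6, -1/3]].
W = A⁻¹C = [[-7/6, -4/3], [-1/6, -1/3]] · [[-60, -28], [48, 23]] = [[6, 2], [-6, -3]].

W = [[6, 2], [-6, -3]]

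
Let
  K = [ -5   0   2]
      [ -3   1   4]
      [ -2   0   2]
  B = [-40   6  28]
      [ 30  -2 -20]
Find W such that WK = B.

W = [[6, 6, -4], [-4, -2, -2]]

Right-multiplying both sides by K⁻¹ gives W = BK⁻¹.
K has determinant -6; K⁻¹ = [[-1/3, 0, 1/3], [1/3, 1, -7/3], [-1/3, 0, 5/6]].
W = BK⁻¹ = [[-40, 6, 28], [30, -2, -20]] · [[-1/3, 0, 1/3], [1/3, 1, -7/3], [-1/3, 0, 5/6]] = [[6, 6, -4], [-4, -2, -2]].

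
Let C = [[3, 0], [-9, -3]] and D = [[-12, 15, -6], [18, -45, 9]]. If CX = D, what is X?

X = [[-4, 5, -2], [6, 0, 3]]

C is on the left of X, so left-multiply by C⁻¹: X = C⁻¹D.
det C = -9, so C⁻¹ = [[1/3, 0], [-1, -1/3]].
X = C⁻¹D = [[1/3, 0], [-1, -1/3]] · [[-12, 15, -6], [18, -45, 9]] = [[-4, 5, -2], [6, 0, 3]].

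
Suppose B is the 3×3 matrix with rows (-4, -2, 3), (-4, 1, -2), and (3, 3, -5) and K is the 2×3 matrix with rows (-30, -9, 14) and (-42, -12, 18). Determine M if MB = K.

Since B sits to the right of M, M = KB⁻¹.
det B = 3; the adjugate gives B⁻¹ = [[1/3, -1/3, 1/3], [-26/3, 11/3, -20/3], [-5, 2, -4]].
M = KB⁻¹ = [[-30, -9, 14], [-42, -12, 18]] · [[1/3, -1/3, 1/3], [-26/3, 11/3, -20/3], [-5, 2, -4]] = [[-2, 5, -6], [0, 6, -6]].

M = [[-2, 5, -6], [0, 6, -6]]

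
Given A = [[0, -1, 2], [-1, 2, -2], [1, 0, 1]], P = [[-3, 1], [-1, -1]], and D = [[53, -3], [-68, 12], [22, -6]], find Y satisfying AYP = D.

Y = A⁻¹DP⁻¹ (apply A⁻¹ on the left and P⁻¹ on the right).
det A = -3; the adjugate gives A⁻¹ = [[-2/3, -1/3, 2/3], [1/3, 2/3, 2/3], [2/3, 1/3, 1/3]].
P has determinant 4; P⁻¹ = [[-1/4, -1/4], [1/4, -3/4]].
A⁻¹D = [[2, -6], [-13, 3], [20, 0]].
Y = (A⁻¹D)P⁻¹ = [[-2, 4], [4, 1], [-5, -5]].

Y = [[-2, 4], [4, 1], [-5, -5]]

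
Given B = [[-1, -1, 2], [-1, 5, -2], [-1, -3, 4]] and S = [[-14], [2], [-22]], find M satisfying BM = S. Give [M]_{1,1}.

6

B is on the left of M, so left-multiply by B⁻¹: M = B⁻¹S.
det B = -4, so B⁻¹ = [[-7/2, 1/2, 2], [-3/2, 1/2, 1], [-2, 1/2, 3/2]].
M = B⁻¹S = [[-7/2, 1/2, 2], [-3/2, 1/2, 1], [-2, 1/2, 3/2]] · [[-14], [2], [-22]] = [[6], [0], [-4]].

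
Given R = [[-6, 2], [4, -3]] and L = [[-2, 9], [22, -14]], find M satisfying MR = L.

M = [[-3, -5], [-1, 4]]

R is on the right of M, so right-multiply by R⁻¹: M = LR⁻¹.
det R = 10; the adjugate gives R⁻¹ = [[-3/10, -1/5], [-2/5, -3/5]].
M = LR⁻¹ = [[-2, 9], [22, -14]] · [[-3/10, -1/5], [-2/5, -3/5]] = [[-3, -5], [-1, 4]].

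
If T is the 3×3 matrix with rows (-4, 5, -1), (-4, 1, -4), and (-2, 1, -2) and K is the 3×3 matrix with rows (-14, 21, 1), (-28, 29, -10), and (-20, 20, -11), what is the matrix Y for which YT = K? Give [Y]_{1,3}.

-5

T is on the right of Y, so right-multiply by T⁻¹: Y = KT⁻¹.
det T = -6, so T⁻¹ = [[-1/3, -3/2, 19/6], [0, -1, 2], [1/3, 1, -8/3]].
Y = KT⁻¹ = [[-14, 21, 1], [-28, 29, -10], [-20, 20, -11]] · [[-1/3, -3/2, 19/6], [0, -1, 2], [1/3, 1, -8/3]] = [[5, 1, -5], [6, 3, -4], [3, -1, 6]].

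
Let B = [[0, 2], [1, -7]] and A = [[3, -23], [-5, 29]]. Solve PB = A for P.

P = [[-1, 3], [-3, -5]]

B is on the right of P, so right-multiply by B⁻¹: P = AB⁻¹.
det B = -2; the adjugate gives B⁻¹ = [[7/2, 1], [1/2, 0]].
P = AB⁻¹ = [[3, -23], [-5, 29]] · [[7/2, 1], [1/2, 0]] = [[-1, 3], [-3, -5]].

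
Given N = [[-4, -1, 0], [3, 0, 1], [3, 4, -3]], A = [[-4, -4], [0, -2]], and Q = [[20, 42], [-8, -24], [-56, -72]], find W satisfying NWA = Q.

Left-multiply by N⁻¹ and right-multiply by A⁻¹: W = N⁻¹QA⁻¹.
N has determinant 4; N⁻¹ = [[-1, -3/4, -1/4], [3, 3, 1], [3, 13/4, 3/4]].
A has determinant 8; A⁻¹ = [[-1/4, 1/2], [0, -1/2]].
N⁻¹Q = [[0, -6], [-20, -18], [-8, -6]].
W = (N⁻¹Q)A⁻¹ = [[0, 3], [5, -1], [2, -1]].

W = [[0, 3], [5, -1], [2, -1]]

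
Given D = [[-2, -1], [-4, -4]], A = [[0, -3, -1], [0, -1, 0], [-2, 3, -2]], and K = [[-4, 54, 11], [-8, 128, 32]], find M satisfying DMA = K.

M = D⁻¹KA⁻¹ (apply D⁻¹ on the left and A⁻¹ on the right).
det D = 4; the adjugate gives D⁻¹ = [[-1, 1/4], [1, -1/2]].
A has determinant 2; A⁻¹ = [[1, -9/2, -1/2], [0, -1, 0], [-1, 3, 0]].
D⁻¹K = [[2, -22, -3], [0, -10, -5]].
M = (D⁻¹K)A⁻¹ = [[5, 4, -1], [5, -5, 0]].

M = [[5, 4, -1], [5, -5, 0]]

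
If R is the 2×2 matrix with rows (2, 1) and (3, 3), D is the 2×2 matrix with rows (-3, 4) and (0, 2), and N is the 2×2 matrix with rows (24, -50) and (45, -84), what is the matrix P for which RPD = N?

P = [[-3, -5], [-2, 1]]

Isolating P: multiply by R⁻¹ from the left and D⁻¹ from the right, so P = R⁻¹ND⁻¹.
det R = 3, so R⁻¹ = [[1, -1/3], [-1, 2/3]].
det D = -6; the adjugate gives D⁻¹ = [[-1/3, 2/3], [0, 1/2]].
R⁻¹N = [[9, -22], [6, -6]].
P = (R⁻¹N)D⁻¹ = [[-3, -5], [-2, 1]].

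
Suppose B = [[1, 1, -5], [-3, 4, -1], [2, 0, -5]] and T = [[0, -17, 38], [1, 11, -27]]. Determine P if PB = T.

P = [[-5, -3, -2], [3, 2, 2]]

B is on the right of P, so right-multiply by B⁻¹: P = TB⁻¹.
det B = 3, so B⁻¹ = [[-20/3, 5/3, 19/3], [-17/3, 5/3, 16/3], [-8/3, 2/3, 7/3]].
P = TB⁻¹ = [[0, -17, 38], [1, 11, -27]] · [[-20/3, 5/3, 19/3], [-17/3, 5/3, 16/3], [-8/3, 2/3, 7/3]] = [[-5, -3, -2], [3, 2, 2]].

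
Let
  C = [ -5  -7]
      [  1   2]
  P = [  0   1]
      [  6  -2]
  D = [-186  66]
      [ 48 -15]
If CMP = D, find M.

M = [[-5, 2], [3, 3]]

Isolating M: multiply by C⁻¹ from the left and P⁻¹ from the right, so M = C⁻¹DP⁻¹.
det C = -3, so C⁻¹ = [[-2/3, -7/3], [1/3, 5/3]].
det P = -6; the adjugate gives P⁻¹ = [[1/3, 1/6], [1, 0]].
C⁻¹D = [[12, -9], [18, -3]].
M = (C⁻¹D)P⁻¹ = [[-5, 2], [3, 3]].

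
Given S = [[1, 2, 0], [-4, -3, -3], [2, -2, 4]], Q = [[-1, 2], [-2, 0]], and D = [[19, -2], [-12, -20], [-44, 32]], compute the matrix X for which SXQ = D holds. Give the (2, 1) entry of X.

-1

X = S⁻¹DQ⁻¹ (apply S⁻¹ on the left and Q⁻¹ on the right).
det S = 2, so S⁻¹ = [[-9, -4, -3], [5, 2, 3/2], [7, 3, 5/2]].
det Q = 4, so Q⁻¹ = [[0, -1/2], [1/2, -1/4]].
S⁻¹D = [[9, 2], [5, -2], [-13, 6]].
X = (S⁻¹D)Q⁻¹ = [[1, -5], [-1, -2], [3, 5]].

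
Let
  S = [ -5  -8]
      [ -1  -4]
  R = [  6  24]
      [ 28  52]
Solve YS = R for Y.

Since S sits to the right of Y, Y = RS⁻¹.
det S = 12, so S⁻¹ = [[-1/3, 2/3], [1/12, -5/12]].
Y = RS⁻¹ = [[6, 24], [28, 52]] · [[-1/3, 2/3], [1/12, -5/12]] = [[0, -6], [-5, -3]].

Y = [[0, -6], [-5, -3]]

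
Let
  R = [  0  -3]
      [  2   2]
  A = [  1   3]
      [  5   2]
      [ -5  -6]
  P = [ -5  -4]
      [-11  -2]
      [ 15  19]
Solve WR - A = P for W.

WR = P + A = [[-4, -1], [-6, 0], [10, 13]].
R is on the right of W, so right-multiply by R⁻¹: W = (P + A)R⁻¹.
det R = 6, so R⁻¹ = [[1/3, 1/2], [-1/3, 0]].
W = (P + A)R⁻¹ = [[-1, -2], [-2, -3], [-1, 5]].

W = [[-1, -2], [-2, -3], [-1, 5]]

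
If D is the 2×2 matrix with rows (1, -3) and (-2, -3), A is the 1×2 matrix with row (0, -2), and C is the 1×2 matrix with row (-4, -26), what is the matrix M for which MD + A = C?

M = [[4, 4]]

MD = C − A = [[-4, -24]].
Since D sits to the right of M, M = (C − A)D⁻¹.
det D = -9, so D⁻¹ = [[1/3, -1/3], [-2/9, -1/9]].
M = (C − A)D⁻¹ = [[4, 4]].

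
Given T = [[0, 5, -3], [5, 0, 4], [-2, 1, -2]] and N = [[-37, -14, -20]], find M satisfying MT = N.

Right-multiplying both sides by T⁻¹ gives M = NT⁻¹.
T has determinant -5; T⁻¹ = [[4/5, -7/5, -4], [-2/5, 6/5, 3], [-1, 2, 5]].
M = NT⁻¹ = [[-37, -14, -20]] · [[4/5, -7/5, -4], [-2/5, 6/5, 3], [-1, 2, 5]] = [[-4, -5, 6]].

M = [[-4, -5, 6]]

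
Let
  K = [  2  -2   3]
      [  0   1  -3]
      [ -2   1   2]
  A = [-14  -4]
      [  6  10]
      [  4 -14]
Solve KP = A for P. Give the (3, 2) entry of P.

Since K multiplies P on the left, P = K⁻¹A.
K has determinant 4; K⁻¹ = [[5/4, 7/4, 3/4], [3/2, 5/2, 3/2], [1/2, 1/2, 1/2]].
P = K⁻¹A = [[5/4, 7/4, 3/4], [3/2, 5/2, 3/2], [1/2, 1/2, 1/2]] · [[-14, -4], [6, 10], [4, -14]] = [[-4, 2], [0, -2], [-2, -4]].

-4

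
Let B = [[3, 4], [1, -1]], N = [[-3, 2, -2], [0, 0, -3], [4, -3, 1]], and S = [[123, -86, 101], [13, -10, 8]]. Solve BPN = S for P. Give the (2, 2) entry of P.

P = B⁻¹SN⁻¹ (apply B⁻¹ on the left and N⁻¹ on the right).
det B = -7; the adjugate gives B⁻¹ = [[1/7, 4/7], [1/7, -3/7]].
N has determinant 3; N⁻¹ = [[-3, 4/3, -2], [-4, 5/3, -3], [0, -1/3, 0]].
B⁻¹S = [[25, -18, 19], [12, -8, 11]].
P = (B⁻¹S)N⁻¹ = [[-3, -3, 4], [-4, -1, 0]].

-1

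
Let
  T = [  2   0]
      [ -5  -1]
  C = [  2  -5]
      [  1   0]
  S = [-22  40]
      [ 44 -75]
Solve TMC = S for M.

M = [[-4, -3], [5, 1]]

M = T⁻¹SC⁻¹ (apply T⁻¹ on the left and C⁻¹ on the right).
det T = -2, so T⁻¹ = [[1/2, 0], [-5/2, -1]].
det C = 5; the adjugate gives C⁻¹ = [[0, 1], [-1/5, 2/5]].
T⁻¹S = [[-11, 20], [11, -25]].
M = (T⁻¹S)C⁻¹ = [[-4, -3], [5, 1]].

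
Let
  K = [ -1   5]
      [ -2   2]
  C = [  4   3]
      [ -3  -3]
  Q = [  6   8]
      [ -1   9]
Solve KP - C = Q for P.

P = [[5, -1], [3, 2]]

KP = Q + C = [[10, 11], [-4, 6]].
Since K multiplies P on the left, P = K⁻¹(Q + C).
det K = 8, so K⁻¹ = [[1/4, -5/8], [1/4, -1/8]].
P = K⁻¹(Q + C) = [[5, -1], [3, 2]].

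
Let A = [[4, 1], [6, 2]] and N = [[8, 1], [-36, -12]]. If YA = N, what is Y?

Right-multiplying both sides by A⁻¹ gives Y = NA⁻¹.
A has determinant 2; A⁻¹ = [[1, -1/2], [-3, 2]].
Y = NA⁻¹ = [[8, 1], [-36, -12]] · [[1, -1/2], [-3, 2]] = [[5, -2], [0, -6]].

Y = [[5, -2], [0, -6]]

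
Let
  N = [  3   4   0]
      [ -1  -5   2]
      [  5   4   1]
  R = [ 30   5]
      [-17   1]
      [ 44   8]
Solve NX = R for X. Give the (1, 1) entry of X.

6

Left-multiplying both sides by N⁻¹ gives X = N⁻¹R.
det N = 5, so N⁻¹ = [[-13/5, -4/5, 8/5], [11/5, 3/5, -6/5], [21/5, 8/5, -11/5]].
X = N⁻¹R = [[-13/5, -4/5, 8/5], [11/5, 3/5, -6/5], [21/5, 8/5, -11/5]] · [[30, 5], [-17, 1], [44, 8]] = [[6, -1], [3, 2], [2, 5]].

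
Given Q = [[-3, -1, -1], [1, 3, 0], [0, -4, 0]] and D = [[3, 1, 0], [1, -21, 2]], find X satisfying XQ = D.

X = [[0, 3, 2], [-2, -5, 2]]

Since Q sits to the right of X, X = DQ⁻¹.
det Q = 4; the adjugate gives Q⁻¹ = [[0, 1, 3/4], [0, 0, -1/4], [-1, -3, -2]].
X = DQ⁻¹ = [[3, 1, 0], [1, -21, 2]] · [[0, 1, 3/4], [0, 0, -1/4], [-1, -3, -2]] = [[0, 3, 2], [-2, -5, 2]].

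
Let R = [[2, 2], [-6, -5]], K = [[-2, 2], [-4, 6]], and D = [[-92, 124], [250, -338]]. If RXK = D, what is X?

Isolating X: multiply by R⁻¹ from the left and K⁻¹ from the right, so X = R⁻¹DK⁻¹.
R has determinant 2; R⁻¹ = [[-5/2, -1], [3, 1]].
K has determinant -4; K⁻¹ = [[-3/2, 1/2], [-1, 1/2]].
R⁻¹D = [[-20, 28], [-26, 34]].
X = (R⁻¹D)K⁻¹ = [[2, 4], [5, 4]].

X = [[2, 4], [5, 4]]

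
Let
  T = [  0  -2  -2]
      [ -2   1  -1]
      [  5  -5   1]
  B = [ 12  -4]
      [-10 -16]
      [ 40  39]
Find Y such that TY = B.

Y = [[2, 5], [-6, -2], [0, 4]]

T is on the left of Y, so left-multiply by T⁻¹: Y = T⁻¹B.
det T = -4; the adjugate gives T⁻¹ = [[1, -3, -1], [3/4, -5/2, -1], [-5/4, 5/2, 1]].
Y = T⁻¹B = [[1, -3, -1], [3/4, -5/2, -1], [-5/4, 5/2, 1]] · [[12, -4], [-10, -16], [40, 39]] = [[2, 5], [-6, -2], [0, 4]].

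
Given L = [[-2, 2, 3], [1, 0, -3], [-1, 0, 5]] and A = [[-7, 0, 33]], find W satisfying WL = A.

W = [[0, -1, 6]]

Right-multiplying both sides by L⁻¹ gives W = AL⁻¹.
L has determinant -4; L⁻¹ = [[0, 5/2, 3/2], [1/2, 7/4, 3/4], [0, 1/2, 1/2]].
W = AL⁻¹ = [[-7, 0, 33]] · [[0, 5/2, 3/2], [1/2, 7/4, 3/4], [0, 1/2, 1/2]] = [[0, -1, 6]].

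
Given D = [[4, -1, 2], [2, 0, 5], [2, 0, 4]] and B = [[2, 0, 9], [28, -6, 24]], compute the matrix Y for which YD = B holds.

Y = [[0, 5, -4], [6, 4, -2]]

Since D sits to the right of Y, Y = BD⁻¹.
det D = -2, so D⁻¹ = [[0, -2, 5/2], [-1, -6, 8], [0, 1, -1]].
Y = BD⁻¹ = [[2, 0, 9], [28, -6, 24]] · [[0, -2, 5/2], [-1, -6, 8], [0, 1, -1]] = [[0, 5, -4], [6, 4, -2]].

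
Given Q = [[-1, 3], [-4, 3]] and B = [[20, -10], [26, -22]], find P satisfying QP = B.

P = [[-2, 4], [6, -2]]

Left-multiplying both sides by Q⁻¹ gives P = Q⁻¹B.
Q has determinant 9; Q⁻¹ = [[1/3, -1/3], [4/9, -1/9]].
P = Q⁻¹B = [[1/3, -1/3], [4/9, -1/9]] · [[20, -10], [26, -22]] = [[-2, 4], [6, -2]].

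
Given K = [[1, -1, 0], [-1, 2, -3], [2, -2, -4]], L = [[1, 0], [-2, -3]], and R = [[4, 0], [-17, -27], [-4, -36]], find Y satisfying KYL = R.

Y = [[0, 0], [-4, 0], [-3, -3]]

Left-multiply by K⁻¹ and right-multiply by L⁻¹: Y = K⁻¹RL⁻¹.
det K = -4, so K⁻¹ = [[7/2, 1, -3/4], [5/2, 1, -3/4], [1/2, 0, -1/4]].
det L = -3; the adjugate gives L⁻¹ = [[1, 0], [-2/3, -1/3]].
K⁻¹R = [[0, 0], [-4, 0], [3, 9]].
Y = (K⁻¹R)L⁻¹ = [[0, 0], [-4, 0], [-3, -3]].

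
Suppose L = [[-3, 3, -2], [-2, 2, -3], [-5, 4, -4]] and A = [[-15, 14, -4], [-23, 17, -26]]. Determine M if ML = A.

M = [[6, -4, 1], [-5, 4, 6]]

Since L sits to the right of M, M = AL⁻¹.
det L = 5, so L⁻¹ = [[4/5, 4/5, -1], [7/5, 2/5, -1], [2/5, -3/5, 0]].
M = AL⁻¹ = [[-15, 14, -4], [-23, 17, -26]] · [[4/5, 4/5, -1], [7/5, 2/5, -1], [2/5, -3/5, 0]] = [[6, -4, 1], [-5, 4, 6]].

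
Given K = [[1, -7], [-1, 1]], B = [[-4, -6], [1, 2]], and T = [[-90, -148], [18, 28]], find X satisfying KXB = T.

X = [[2, 2], [-2, 4]]

Left-multiply by K⁻¹ and right-multiply by B⁻¹: X = K⁻¹TB⁻¹.
det K = -6; the adjugate gives K⁻¹ = [[-1/6, -7/6], [-1/6, -1/6]].
B has determinant -2; B⁻¹ = [[-1, -3], [1/2, 2]].
K⁻¹T = [[-6, -8], [12, 20]].
X = (K⁻¹T)B⁻¹ = [[2, 2], [-2, 4]].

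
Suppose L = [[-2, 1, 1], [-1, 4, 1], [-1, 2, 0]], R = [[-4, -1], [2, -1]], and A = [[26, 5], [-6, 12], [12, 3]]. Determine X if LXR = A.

X = [[3, -4], [0, -2], [0, -5]]

Isolating X: multiply by L⁻¹ from the left and R⁻¹ from the right, so X = L⁻¹AR⁻¹.
L has determinant 5; L⁻¹ = [[-2/5, 2/5, -3/5], [-1/5, 1/5, 1/5], [2/5, 3/5, -7/5]].
R has determinant 6; R⁻¹ = [[-1/6, 1/6], [-1/3, -2/3]].
L⁻¹A = [[-20, 1], [-4, 2], [-10, 5]].
X = (L⁻¹A)R⁻¹ = [[3, -4], [0, -2], [0, -5]].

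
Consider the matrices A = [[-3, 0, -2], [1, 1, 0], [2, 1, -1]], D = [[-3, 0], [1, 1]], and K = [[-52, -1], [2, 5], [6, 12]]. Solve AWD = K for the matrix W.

W = A⁻¹KD⁻¹ (apply A⁻¹ on the left and D⁻¹ on the right).
det A = 5; the adjugate gives A⁻¹ = [[-1/5, -2/5, 2/5], [1/5, 7/5, -2/5], [-1/5, 3/5, -3/5]].
det D = -3, so D⁻¹ = [[-1/3, 0], [1/3, 1]].
A⁻¹K = [[12, 3], [-10, 2], [8, -4]].
W = (A⁻¹K)D⁻¹ = [[-3, 3], [4, 2], [-4, -4]].

W = [[-3, 3], [4, 2], [-4, -4]]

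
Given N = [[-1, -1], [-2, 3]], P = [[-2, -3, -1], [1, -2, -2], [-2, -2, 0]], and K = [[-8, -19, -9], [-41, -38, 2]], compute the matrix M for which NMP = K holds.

Isolating M: multiply by N⁻¹ from the left and P⁻¹ from the right, so M = N⁻¹KP⁻¹.
det N = -5, so N⁻¹ = [[-3/5, -1/5], [-2/5, 1/5]].
det P = 2, so P⁻¹ = [[-2, 1, 2], [2, -1, -5/2], [-3, 1, 7/2]].
N⁻¹K = [[13, 19, 5], [-5, 0, 4]].
M = (N⁻¹K)P⁻¹ = [[-3, -1, -4], [-2, -1, 4]].

M = [[-3, -1, -4], [-2, -1, 4]]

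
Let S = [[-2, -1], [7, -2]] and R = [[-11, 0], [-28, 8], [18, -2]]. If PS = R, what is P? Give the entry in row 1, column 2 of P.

S is on the right of P, so right-multiply by S⁻¹: P = RS⁻¹.
det S = 11; the adjugate gives S⁻¹ = [[-2/11, 1/11], [-7/11, -2/11]].
P = RS⁻¹ = [[-11, 0], [-28, 8], [18, -2]] · [[-2/11, 1/11], [-7/11, -2/11]] = [[2, -1], [0, -4], [-2, 2]].

-1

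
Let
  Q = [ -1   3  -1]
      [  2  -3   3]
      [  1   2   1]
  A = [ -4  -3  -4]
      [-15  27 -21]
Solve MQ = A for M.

Q is on the right of M, so right-multiply by Q⁻¹: M = AQ⁻¹.
det Q = 5, so Q⁻¹ = [[-9/5, -1, 6/5], [1/5, 0, 1/5], [7/5, 1, -3/5]].
M = AQ⁻¹ = [[-4, -3, -4], [-15, 27, -21]] · [[-9/5, -1, 6/5], [1/5, 0, 1/5], [7/5, 1, -3/5]] = [[1, 0, -3], [3, -6, 0]].

M = [[1, 0, -3], [3, -6, 0]]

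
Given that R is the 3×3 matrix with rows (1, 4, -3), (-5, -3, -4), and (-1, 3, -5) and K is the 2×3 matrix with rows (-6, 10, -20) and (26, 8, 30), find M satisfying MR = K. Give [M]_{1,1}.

4

Right-multiplying both sides by R⁻¹ gives M = KR⁻¹.
det R = -3, so R⁻¹ = [[-9, -11/3, 25/3], [7, 8/3, -19/3], [6, 7/3, -17/3]].
M = KR⁻¹ = [[-6, 10, -20], [26, 8, 30]] · [[-9, -11/3, 25/3], [7, 8/3, -19/3], [6, 7/3, -17/3]] = [[4, 2, 0], [2, -4, -4]].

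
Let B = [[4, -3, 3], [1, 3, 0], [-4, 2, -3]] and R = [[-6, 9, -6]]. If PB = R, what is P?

Right-multiplying both sides by B⁻¹ gives P = RB⁻¹.
det B = -3; the adjugate gives B⁻¹ = [[3, 1, 3], [-1, 0, -1], [-14/3, -4/3, -5]].
P = RB⁻¹ = [[-6, 9, -6]] · [[3, 1, 3], [-1, 0, -1], [-14/3, -4/3, -5]] = [[1, 2, 3]].

P = [[1, 2, 3]]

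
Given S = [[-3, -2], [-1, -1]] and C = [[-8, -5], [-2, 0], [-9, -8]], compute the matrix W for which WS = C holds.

Right-multiplying both sides by S⁻¹ gives W = CS⁻¹.
det S = 1, so S⁻¹ = [[-1, 2], [1, -3]].
W = CS⁻¹ = [[-8, -5], [-2, 0], [-9, -8]] · [[-1, 2], [1, -3]] = [[3, -1], [2, -4], [1, 6]].

W = [[3, -1], [2, -4], [1, 6]]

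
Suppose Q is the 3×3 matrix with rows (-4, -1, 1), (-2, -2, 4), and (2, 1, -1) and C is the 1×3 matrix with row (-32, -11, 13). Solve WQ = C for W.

W = [[6, 1, -3]]

Since Q sits to the right of W, W = CQ⁻¹.
Q has determinant 4; Q⁻¹ = [[-1/2, 0, -1/2], [3/2, 1/2, 7/2], [1/2, 1/2, 3/2]].
W = CQ⁻¹ = [[-32, -11, 13]] · [[-1/2, 0, -1/2], [3/2, 1/2, 7/2], [1/2, 1/2, 3/2]] = [[6, 1, -3]].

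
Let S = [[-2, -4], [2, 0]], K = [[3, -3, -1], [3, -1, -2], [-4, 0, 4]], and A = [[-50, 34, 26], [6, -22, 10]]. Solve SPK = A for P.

P = [[3, 2, 3], [1, 0, -2]]

Left-multiply by S⁻¹ and right-multiply by K⁻¹: P = S⁻¹AK⁻¹.
det S = 8, so S⁻¹ = [[0, 1/2], [-1/4, -1/4]].
det K = 4; the adjugate gives K⁻¹ = [[-1, 3, 5/4], [-1, 2, 3/4], [-1, 3, 3/2]].
S⁻¹A = [[3, -11, 5], [11, -3, -9]].
P = (S⁻¹A)K⁻¹ = [[3, 2, 3], [1, 0, -2]].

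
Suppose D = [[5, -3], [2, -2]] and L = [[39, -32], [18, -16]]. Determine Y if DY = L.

Left-multiplying both sides by D⁻¹ gives Y = D⁻¹L.
det D = -4, so D⁻¹ = [[1/2, -3/4], [1/2, -5/4]].
Y = D⁻¹L = [[1/2, -3/4], [1/2, -5/4]] · [[39, -32], [18, -16]] = [[6, -4], [-3, 4]].

Y = [[6, -4], [-3, 4]]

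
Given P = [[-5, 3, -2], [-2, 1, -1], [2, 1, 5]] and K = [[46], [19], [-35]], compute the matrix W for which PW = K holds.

W = [[-6], [2], [-5]]

P is on the left of W, so left-multiply by P⁻¹: W = P⁻¹K.
det P = 2, so P⁻¹ = [[3, -17/2, -1/2], [4, -21/2, -1/2], [-2, 11/2, 1/2]].
W = P⁻¹K = [[3, -17/2, -1/2], [4, -21/2, -1/2], [-2, 11/2, 1/2]] · [[46], [19], [-35]] = [[-6], [2], [-5]].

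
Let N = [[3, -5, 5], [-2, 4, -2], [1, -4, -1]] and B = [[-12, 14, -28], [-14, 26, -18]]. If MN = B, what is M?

Right-multiplying both sides by N⁻¹ gives M = BN⁻¹.
N has determinant 4; N⁻¹ = [[-3, -25/4, -5/2], [-1, -2, -1], [1, 7/4, 1/2]].
M = BN⁻¹ = [[-12, 14, -28], [-14, 26, -18]] · [[-3, -25/4, -5/2], [-1, -2, -1], [1, 7/4, 1/2]] = [[-6, -2, 2], [-2, 4, 0]].

M = [[-6, -2, 2], [-2, 4, 0]]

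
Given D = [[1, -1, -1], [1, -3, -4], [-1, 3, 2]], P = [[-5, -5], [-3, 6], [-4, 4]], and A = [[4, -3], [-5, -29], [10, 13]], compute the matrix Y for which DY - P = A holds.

Y = [[2, -2], [2, 3], [1, 3]]

DY = A + P = [[-1, -8], [-8, -23], [6, 17]].
Since D multiplies Y on the left, Y = D⁻¹(A + P).
D has determinant 4; D⁻¹ = [[3/2, -1/4, 1/4], [1/2, 1/4, 3/4], [0, -1/2, -1/2]].
Y = D⁻¹(A + P) = [[2, -2], [2, 3], [1, 3]].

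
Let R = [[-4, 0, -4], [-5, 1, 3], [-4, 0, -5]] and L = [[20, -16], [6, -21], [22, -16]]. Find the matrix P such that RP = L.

Since R multiplies P on the left, P = R⁻¹L.
det R = 4, so R⁻¹ = [[-5/4, 0, 1], [-37/4, 1, 8], [1, 0, -1]].
P = R⁻¹L = [[-5/4, 0, 1], [-37/4, 1, 8], [1, 0, -1]] · [[20, -16], [6, -21], [22, -16]] = [[-3, 4], [-3, -1], [-2, 0]].

P = [[-3, 4], [-3, -1], [-2, 0]]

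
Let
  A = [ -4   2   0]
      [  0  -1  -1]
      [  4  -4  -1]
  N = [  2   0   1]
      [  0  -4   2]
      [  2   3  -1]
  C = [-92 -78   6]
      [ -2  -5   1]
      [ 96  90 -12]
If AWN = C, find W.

W = A⁻¹CN⁻¹ (apply A⁻¹ on the left and N⁻¹ on the right).
A has determinant 4; A⁻¹ = [[-3/4, 1/2, -1/2], [-1, 1, -1], [1, -2, 1]].
N has determinant 4; N⁻¹ = [[-1/2, 3/4, 1], [1, -1, -1], [2, -3/2, -2]].
A⁻¹C = [[20, 11, 2], [-6, -17, 7], [8, 22, -8]].
W = (A⁻¹C)N⁻¹ = [[5, 1, 5], [0, 2, -3], [2, -4, 2]].

W = [[5, 1, 5], [0, 2, -3], [2, -4, 2]]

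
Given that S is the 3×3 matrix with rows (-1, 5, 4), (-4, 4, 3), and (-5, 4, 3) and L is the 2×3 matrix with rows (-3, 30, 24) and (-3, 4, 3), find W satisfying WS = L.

S is on the right of W, so right-multiply by S⁻¹: W = LS⁻¹.
det S = 1, so S⁻¹ = [[0, 1, -1], [-3, 17, -13], [4, -21, 16]].
W = LS⁻¹ = [[-3, 30, 24], [-3, 4, 3]] · [[0, 1, -1], [-3, 17, -13], [4, -21, 16]] = [[6, 3, -3], [0, 2, -1]].

W = [[6, 3, -3], [0, 2, -1]]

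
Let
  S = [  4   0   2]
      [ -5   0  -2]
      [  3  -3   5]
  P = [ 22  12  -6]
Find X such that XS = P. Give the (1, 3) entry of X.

S is on the right of X, so right-multiply by S⁻¹: X = PS⁻¹.
det S = 6, so S⁻¹ = [[-1, -1, 0], [19/6, 7/3, -1/3], [5/2, 2, 0]].
X = PS⁻¹ = [[22, 12, -6]] · [[-1, -1, 0], [19/6, 7/3, -1/3], [5/2, 2, 0]] = [[1, -6, -4]].

-4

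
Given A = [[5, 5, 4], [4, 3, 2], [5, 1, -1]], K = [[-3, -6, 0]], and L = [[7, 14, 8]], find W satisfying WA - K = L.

WA = L + K = [[4, 8, 8]].
Since A sits to the right of W, W = (L + K)A⁻¹.
det A = 1; the adjugate gives A⁻¹ = [[-5, 9, -2], [14, -25, 6], [-11, 20, -5]].
W = (L + K)A⁻¹ = [[4, -4, 0]].

W = [[4, -4, 0]]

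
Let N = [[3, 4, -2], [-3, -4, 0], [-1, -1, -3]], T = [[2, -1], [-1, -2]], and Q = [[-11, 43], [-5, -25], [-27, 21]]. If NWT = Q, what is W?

W = N⁻¹QT⁻¹ (apply N⁻¹ on the left and T⁻¹ on the right).
N has determinant 2; N⁻¹ = [[6, 7, -4], [-9/2, -11/2, 3], [-1/2, -1/2, 0]].
T has determinant -5; T⁻¹ = [[2/5, -1/5], [-1/5, -2/5]].
N⁻¹Q = [[7, -1], [-4, 7], [8, -9]].
W = (N⁻¹Q)T⁻¹ = [[3, -1], [-3, -2], [5, 2]].

W = [[3, -1], [-3, -2], [5, 2]]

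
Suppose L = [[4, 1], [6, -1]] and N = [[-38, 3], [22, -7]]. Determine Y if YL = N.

Right-multiplying both sides by L⁻¹ gives Y = NL⁻¹.
det L = -10, so L⁻¹ = [[1/10, 1/10], [3/5, -2/5]].
Y = NL⁻¹ = [[-38, 3], [22, -7]] · [[1/10, 1/10], [3/5, -2/5]] = [[-2, -5], [-2, 5]].

Y = [[-2, -5], [-2, 5]]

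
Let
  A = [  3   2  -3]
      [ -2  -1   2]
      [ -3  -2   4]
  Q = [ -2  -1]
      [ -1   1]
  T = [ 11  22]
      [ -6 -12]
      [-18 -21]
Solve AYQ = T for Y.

Y = [[1, 4], [-4, 4], [2, 3]]

Left-multiply by A⁻¹ and right-multiply by Q⁻¹: Y = A⁻¹TQ⁻¹.
A has determinant 1; A⁻¹ = [[0, -2, 1], [2, 3, 0], [1, 0, 1]].
det Q = -3, so Q⁻¹ = [[-1/3, -1/3], [-1/3, 2/3]].
A⁻¹T = [[-6, 3], [4, 8], [-7, 1]].
Y = (A⁻¹T)Q⁻¹ = [[1, 4], [-4, 4], [2, 3]].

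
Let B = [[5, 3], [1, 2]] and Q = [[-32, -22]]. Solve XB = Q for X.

Right-multiplying both sides by B⁻¹ gives X = QB⁻¹.
det B = 7; the adjugate gives B⁻¹ = [[2/7, -3/7], [-1/7, 5/7]].
X = QB⁻¹ = [[-32, -22]] · [[2/7, -3/7], [-1/7, 5/7]] = [[-6, -2]].

X = [[-6, -2]]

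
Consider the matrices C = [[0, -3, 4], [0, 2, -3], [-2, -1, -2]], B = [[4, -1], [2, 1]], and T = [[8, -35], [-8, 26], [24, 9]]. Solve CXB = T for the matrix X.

X = [[-5, -2], [1, 2], [4, -4]]

X = C⁻¹TB⁻¹ (apply C⁻¹ on the left and B⁻¹ on the right).
det C = -2; the adjugate gives C⁻¹ = [[7/2, 5, -1/2], [-3, -4, 0], [-2, -3, 0]].
det B = 6; the adjugate gives B⁻¹ = [[1/6, 1/6], [-1/3, 2/3]].
C⁻¹T = [[-24, 3], [8, 1], [8, -8]].
X = (C⁻¹T)B⁻¹ = [[-5, -2], [1, 2], [4, -4]].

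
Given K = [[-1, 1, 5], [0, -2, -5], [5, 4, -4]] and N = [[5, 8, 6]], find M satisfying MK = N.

K is on the right of M, so right-multiply by K⁻¹: M = NK⁻¹.
K has determinant -3; K⁻¹ = [[-28/3, -8, -5/3], [25/3, 7, 5/3], [-10/3, -3, -2/3]].
M = NK⁻¹ = [[5, 8, 6]] · [[-28/3, -8, -5/3], [25/3, 7, 5/3], [-10/3, -3, -2/3]] = [[0, -2, 1]].

M = [[0, -2, 1]]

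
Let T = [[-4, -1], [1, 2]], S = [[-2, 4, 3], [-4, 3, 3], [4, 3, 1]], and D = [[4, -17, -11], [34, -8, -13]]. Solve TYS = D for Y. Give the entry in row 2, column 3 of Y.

Y = T⁻¹DS⁻¹ (apply T⁻¹ on the left and S⁻¹ on the right).
T has determinant -7; T⁻¹ = [[-2/7, -1/7], [1/7, 4/7]].
det S = 4, so S⁻¹ = [[-3/2, 5/4, 3/4], [4, -7/2, -3/2], [-6, 11/2, 5/2]].
T⁻¹D = [[-6, 6, 5], [20, -7, -9]].
Y = (T⁻¹D)S⁻¹ = [[3, -1, -1], [-4, 0, 3]].

3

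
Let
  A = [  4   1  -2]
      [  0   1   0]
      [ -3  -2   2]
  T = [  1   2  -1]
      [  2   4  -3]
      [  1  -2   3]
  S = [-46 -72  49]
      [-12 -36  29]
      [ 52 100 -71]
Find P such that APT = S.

P = [[5, -5, -1], [-5, -5, 3], [5, -1, 2]]

Isolating P: multiply by A⁻¹ from the left and T⁻¹ from the right, so P = A⁻¹ST⁻¹.
det A = 2, so A⁻¹ = [[1, 1, 1], [0, 1, 0], [3/2, 5/2, 2]].
det T = -4; the adjugate gives T⁻¹ = [[-3/2, 1, 1/2], [9/4, -1, -1/4], [2, -1, 0]].
A⁻¹S = [[-6, -8, 7], [-12, -36, 29], [5, 2, 4]].
P = (A⁻¹S)T⁻¹ = [[5, -5, -1], [-5, -5, 3], [5, -1, 2]].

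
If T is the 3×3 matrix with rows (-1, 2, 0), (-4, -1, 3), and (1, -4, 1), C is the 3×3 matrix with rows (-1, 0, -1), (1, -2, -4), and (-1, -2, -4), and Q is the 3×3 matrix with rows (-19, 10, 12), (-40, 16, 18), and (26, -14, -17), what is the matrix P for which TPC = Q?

Left-multiply by T⁻¹ and right-multiply by C⁻¹: P = T⁻¹QC⁻¹.
det T = 3, so T⁻¹ = [[11/3, -2/3, 2], [7/3, -1/3, 1], [17/3, -2/3, 3]].
det C = 4, so C⁻¹ = [[0, 1/2, -1/2], [2, 3/4, -5/4], [-1, -1/2, 1/2]].
T⁻¹Q = [[9, -2, -2], [-5, 4, 5], [-3, 4, 5]].
P = (T⁻¹Q)C⁻¹ = [[-2, 4, -3], [3, -2, 0], [3, -1, -1]].

P = [[-2, 4, -3], [3, -2, 0], [3, -1, -1]]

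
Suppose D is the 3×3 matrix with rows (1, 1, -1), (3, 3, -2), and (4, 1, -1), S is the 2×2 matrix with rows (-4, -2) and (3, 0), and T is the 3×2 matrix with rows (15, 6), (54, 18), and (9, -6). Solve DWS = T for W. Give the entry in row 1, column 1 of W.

Left-multiply by D⁻¹ and right-multiply by S⁻¹: W = D⁻¹TS⁻¹.
D has determinant 3; D⁻¹ = [[-1/3, 0, 1/3], [-5/3, 1, -1/3], [-3, 1, 0]].
det S = 6, so S⁻¹ = [[0, 1/3], [-1/2, -2/3]].
D⁻¹T = [[-2, -4], [26, 10], [9, 0]].
W = (D⁻¹T)S⁻¹ = [[2, 2], [-5, 2], [0, 3]].

2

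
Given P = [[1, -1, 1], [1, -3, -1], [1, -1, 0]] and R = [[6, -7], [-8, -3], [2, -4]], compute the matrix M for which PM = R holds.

P is on the left of M, so left-multiply by P⁻¹: M = P⁻¹R.
det P = 2; the adjugate gives P⁻¹ = [[-1/2, -1/2, 2], [-1/2, -1/2, 1], [1, 0, -1]].
M = P⁻¹R = [[-1/2, -1/2, 2], [-1/2, -1/2, 1], [1, 0, -1]] · [[6, -7], [-8, -3], [2, -4]] = [[5, -3], [3, 1], [4, -3]].

M = [[5, -3], [3, 1], [4, -3]]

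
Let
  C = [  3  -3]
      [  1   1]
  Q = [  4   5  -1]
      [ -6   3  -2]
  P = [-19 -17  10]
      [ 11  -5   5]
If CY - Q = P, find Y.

CY = P + Q = [[-15, -12, 9], [5, -2, 3]].
Since C multiplies Y on the left, Y = C⁻¹(P + Q).
C has determinant 6; C⁻¹ = [[1/6, 1/2], [-1/6, 1/2]].
Y = C⁻¹(P + Q) = [[0, -3, 3], [5, 1, 0]].

Y = [[0, -3, 3], [5, 1, 0]]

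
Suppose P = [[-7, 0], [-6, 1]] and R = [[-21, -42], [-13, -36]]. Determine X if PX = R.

X = [[3, 6], [5, 0]]

Since P multiplies X on the left, X = P⁻¹R.
P has determinant -7; P⁻¹ = [[-1/7, 0], [-6/7, 1]].
X = P⁻¹R = [[-1/7, 0], [-6/7, 1]] · [[-21, -42], [-13, -36]] = [[3, 6], [5, 0]].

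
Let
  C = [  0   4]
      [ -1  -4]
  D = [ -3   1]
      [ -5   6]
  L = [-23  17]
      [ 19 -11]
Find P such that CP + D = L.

CP = L − D = [[-20, 16], [24, -17]].
C is on the left of P, so left-multiply by C⁻¹: P = C⁻¹(L − D).
C has determinant 4; C⁻¹ = [[-1, -1], [1/4, 0]].
P = C⁻¹(L − D) = [[-4, 1], [-5, 4]].

P = [[-4, 1], [-5, 4]]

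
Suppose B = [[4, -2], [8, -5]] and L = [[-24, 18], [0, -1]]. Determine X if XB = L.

X = [[6, -6], [-2, 1]]

B is on the right of X, so right-multiply by B⁻¹: X = LB⁻¹.
det B = -4; the adjugate gives B⁻¹ = [[5/4, -1/2], [2, -1]].
X = LB⁻¹ = [[-24, 18], [0, -1]] · [[5/4, -1/2], [2, -1]] = [[6, -6], [-2, 1]].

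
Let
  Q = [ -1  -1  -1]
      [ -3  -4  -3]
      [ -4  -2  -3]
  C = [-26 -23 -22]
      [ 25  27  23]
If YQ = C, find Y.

Y = [[-5, 5, 4], [1, -6, -2]]

Q is on the right of Y, so right-multiply by Q⁻¹: Y = CQ⁻¹.
det Q = 1, so Q⁻¹ = [[6, -1, -1], [3, -1, 0], [-10, 2, 1]].
Y = CQ⁻¹ = [[-26, -23, -22], [25, 27, 23]] · [[6, -1, -1], [3, -1, 0], [-10, 2, 1]] = [[-5, 5, 4], [1, -6, -2]].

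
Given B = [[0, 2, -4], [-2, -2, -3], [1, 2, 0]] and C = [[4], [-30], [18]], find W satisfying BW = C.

W = [[6], [6], [2]]

B is on the left of W, so left-multiply by B⁻¹: W = B⁻¹C.
det B = 2, so B⁻¹ = [[3, -4, -7], [-3/2, 2, 4], [-1, 1, 2]].
W = B⁻¹C = [[3, -4, -7], [-3/2, 2, 4], [-1, 1, 2]] · [[4], [-30], [18]] = [[6], [6], [2]].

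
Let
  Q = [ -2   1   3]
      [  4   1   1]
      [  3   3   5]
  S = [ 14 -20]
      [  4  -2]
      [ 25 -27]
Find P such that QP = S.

P = [[-1, 1], [6, 0], [2, -6]]

Left-multiplying both sides by Q⁻¹ gives P = Q⁻¹S.
det Q = 6; the adjugate gives Q⁻¹ = [[1/3, 2/3, -1/3], [-17/6, -19/6, 7/3], [3/2, 3/2, -1]].
P = Q⁻¹S = [[1/3, 2/3, -1/3], [-17/6, -19/6, 7/3], [3/2, 3/2, -1]] · [[14, -20], [4, -2], [25, -27]] = [[-1, 1], [6, 0], [2, -6]].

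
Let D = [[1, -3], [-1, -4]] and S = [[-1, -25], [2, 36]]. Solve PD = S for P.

P = [[3, 4], [-4, -6]]

Since D sits to the right of P, P = SD⁻¹.
D has determinant -7; D⁻¹ = [[4/7, -3/7], [-1/7, -1/7]].
P = SD⁻¹ = [[-1, -25], [2, 36]] · [[4/7, -3/7], [-1/7, -1/7]] = [[3, 4], [-4, -6]].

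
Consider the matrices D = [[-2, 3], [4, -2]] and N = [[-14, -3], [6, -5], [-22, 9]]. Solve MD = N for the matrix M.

M = [[-5, -6], [-1, 1], [-1, -6]]

D is on the right of M, so right-multiply by D⁻¹: M = ND⁻¹.
det D = -8, so D⁻¹ = [[1/4, 3/8], [1/2, 1/4]].
M = ND⁻¹ = [[-14, -3], [6, -5], [-22, 9]] · [[1/4, 3/8], [1/2, 1/4]] = [[-5, -6], [-1, 1], [-1, -6]].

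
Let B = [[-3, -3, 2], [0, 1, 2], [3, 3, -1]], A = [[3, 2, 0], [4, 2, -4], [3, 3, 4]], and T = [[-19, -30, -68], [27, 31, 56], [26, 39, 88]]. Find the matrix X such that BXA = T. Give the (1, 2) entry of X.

-2

Left-multiply by B⁻¹ and right-multiply by A⁻¹: X = B⁻¹TA⁻¹.
B has determinant -3; B⁻¹ = [[7/3, -1, 8/3], [-2, 1, -2], [1, 0, 1]].
A has determinant 4; A⁻¹ = [[5, -2, -2], [-7, 3, 3], [3/2, -3/4, -1/2]].
B⁻¹T = [[-2, 3, 20], [13, 13, 16], [7, 9, 20]].
X = (B⁻¹T)A⁻¹ = [[-1, -2, 3], [-2, 1, 5], [2, -2, 3]].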